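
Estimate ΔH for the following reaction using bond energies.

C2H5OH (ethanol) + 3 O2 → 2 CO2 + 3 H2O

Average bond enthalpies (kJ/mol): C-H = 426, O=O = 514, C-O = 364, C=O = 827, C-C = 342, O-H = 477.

Bonds broken (reactants):
  C-C: 1 × 342 = 342
  C-H: 5 × 426 = 2130
  C-O: 1 × 364 = 364
  O-H: 1 × 477 = 477
  O=O: 3 × 514 = 1542
  Σ(broken) = 4855 kJ
Bonds formed (products):
  C=O: 4 × 827 = 3308
  O-H: 6 × 477 = 2862
  Σ(formed) = 6170 kJ
ΔH = Σ(broken) − Σ(formed) = 4855 − 6170 = −1315 kJ

ΔH ≈ −1315 kJ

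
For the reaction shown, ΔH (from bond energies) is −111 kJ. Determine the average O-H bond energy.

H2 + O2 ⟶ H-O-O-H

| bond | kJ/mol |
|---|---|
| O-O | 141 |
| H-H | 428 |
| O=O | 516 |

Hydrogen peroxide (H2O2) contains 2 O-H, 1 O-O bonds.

D(O-H) ≈ 457 kJ/mol

Let D be the O-H bond energy.
Σ(broken) = 1×428 + 1×516 = 944
Σ(formed) = 2×D + 1×141 = 141 + 2D
ΔH = Σ(broken) − Σ(formed) = (944) − (141 + 2D) = +803 − 2D
Setting this equal to −111 kJ gives 2D = 914, so D = 457 kJ/mol.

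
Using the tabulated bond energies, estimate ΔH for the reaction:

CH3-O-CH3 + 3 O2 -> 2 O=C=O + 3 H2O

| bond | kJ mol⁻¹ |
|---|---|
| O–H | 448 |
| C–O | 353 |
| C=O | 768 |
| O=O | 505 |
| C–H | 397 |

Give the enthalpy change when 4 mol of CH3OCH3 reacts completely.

Bonds broken (reactants):
  C–H: 6 × 397 = 2382
  C–O: 2 × 353 = 706
  O=O: 3 × 505 = 1515
  Σ(broken) = 4603 kJ
Bonds formed (products):
  C=O: 4 × 768 = 3072
  O–H: 6 × 448 = 2688
  Σ(formed) = 5760 kJ
ΔH = Σ(broken) − Σ(formed) = 4603 − 5760 = −1157 kJ
For 4× the reaction as written: 4 × (−1157) = −4628 kJ

ΔH = −4628 kJ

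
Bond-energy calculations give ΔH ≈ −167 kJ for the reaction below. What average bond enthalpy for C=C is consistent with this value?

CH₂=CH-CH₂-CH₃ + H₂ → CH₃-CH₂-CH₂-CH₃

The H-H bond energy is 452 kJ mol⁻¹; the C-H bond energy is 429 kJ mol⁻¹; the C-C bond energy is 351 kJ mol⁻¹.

D(C=C) ≈ 590 kJ/mol

Let D be the C=C bond energy.
Σ(broken) = 2×351 + 8×429 + 1×D + 1×452 = 4586 + D
Σ(formed) = 3×351 + 10×429 = 5343
ΔH = Σ(broken) − Σ(formed) = (4586 + D) − (5343) = −757 + D
Setting this equal to −167 kJ gives D = 590 kJ/mol.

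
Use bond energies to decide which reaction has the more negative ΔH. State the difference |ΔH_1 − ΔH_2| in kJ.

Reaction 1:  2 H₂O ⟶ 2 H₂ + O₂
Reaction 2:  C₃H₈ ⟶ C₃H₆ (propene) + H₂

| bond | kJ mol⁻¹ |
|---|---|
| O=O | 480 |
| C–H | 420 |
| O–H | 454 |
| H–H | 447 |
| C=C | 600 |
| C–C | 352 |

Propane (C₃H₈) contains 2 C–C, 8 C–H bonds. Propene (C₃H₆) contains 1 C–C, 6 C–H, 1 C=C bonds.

Reaction 2, by 297 kJ

Reaction 1:
  Bonds broken (reactants):
    O–H: 4 × 454 = 1816
    Σ(broken) = 1816 kJ
  Bonds formed (products):
    H–H: 2 × 447 = 894
    O=O: 1 × 480 = 480
    Σ(formed) = 1374 kJ
  ΔH_1 = 1816 − 1374 = +442 kJ
Reaction 2:
  Bonds broken (reactants):
    C–C: 2 × 352 = 704
    C–H: 8 × 420 = 3360
    Σ(broken) = 4064 kJ
  Bonds formed (products):
    C–C: 1 × 352 = 352
    C–H: 6 × 420 = 2520
    C=C: 1 × 600 = 600
    H–H: 1 × 447 = 447
    Σ(formed) = 3919 kJ
  ΔH_2 = 4064 − 3919 = +145 kJ
ΔH_1 − ΔH_2 = +297 kJ, so reaction 2 has the more negative ΔH; |ΔH_1 − ΔH_2| = 297 kJ.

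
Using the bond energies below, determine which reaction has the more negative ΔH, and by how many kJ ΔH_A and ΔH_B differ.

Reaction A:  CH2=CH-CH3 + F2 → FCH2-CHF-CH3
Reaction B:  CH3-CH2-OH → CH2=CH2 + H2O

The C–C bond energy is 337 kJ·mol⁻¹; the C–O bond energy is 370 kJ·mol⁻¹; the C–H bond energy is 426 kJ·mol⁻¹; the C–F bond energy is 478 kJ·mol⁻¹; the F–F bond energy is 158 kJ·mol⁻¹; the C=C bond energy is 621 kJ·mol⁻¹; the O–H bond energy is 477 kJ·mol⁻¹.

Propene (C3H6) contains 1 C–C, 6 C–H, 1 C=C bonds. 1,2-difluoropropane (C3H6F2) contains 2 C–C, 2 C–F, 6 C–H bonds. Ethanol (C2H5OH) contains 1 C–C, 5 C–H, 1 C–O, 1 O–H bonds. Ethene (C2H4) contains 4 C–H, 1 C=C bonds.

Reaction A, by 549 kJ

Reaction A:
  Bonds broken (reactants):
    C–C: 1 × 337 = 337
    C–H: 6 × 426 = 2556
    C=C: 1 × 621 = 621
    F–F: 1 × 158 = 158
    Σ(broken) = 3672 kJ
  Bonds formed (products):
    C–C: 2 × 337 = 674
    C–F: 2 × 478 = 956
    C–H: 6 × 426 = 2556
    Σ(formed) = 4186 kJ
  ΔH_A = 3672 − 4186 = −514 kJ
Reaction B:
  Bonds broken (reactants):
    C–C: 1 × 337 = 337
    C–H: 5 × 426 = 2130
    C–O: 1 × 370 = 370
    O–H: 1 × 477 = 477
    Σ(broken) = 3314 kJ
  Bonds formed (products):
    C–H: 4 × 426 = 1704
    C=C: 1 × 621 = 621
    O–H: 2 × 477 = 954
    Σ(formed) = 3279 kJ
  ΔH_B = 3314 − 3279 = +35 kJ
ΔH_A − ΔH_B = −549 kJ, so reaction A has the more negative ΔH; |ΔH_A − ΔH_B| = 549 kJ.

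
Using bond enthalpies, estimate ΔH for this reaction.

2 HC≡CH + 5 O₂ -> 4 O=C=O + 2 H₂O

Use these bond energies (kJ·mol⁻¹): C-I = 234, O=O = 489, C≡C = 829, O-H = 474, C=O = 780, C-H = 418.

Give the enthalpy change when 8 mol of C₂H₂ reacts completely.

Bonds broken (reactants):
  C≡C: 2 × 829 = 1658
  C-H: 4 × 418 = 1672
  O=O: 5 × 489 = 2445
  Σ(broken) = 5775 kJ
Bonds formed (products):
  C=O: 8 × 780 = 6240
  O-H: 4 × 474 = 1896
  Σ(formed) = 8136 kJ
ΔH = Σ(broken) − Σ(formed) = 5775 − 8136 = −2361 kJ
For 4× the reaction as written: 4 × (−2361) = −9444 kJ

ΔH = −9444 kJ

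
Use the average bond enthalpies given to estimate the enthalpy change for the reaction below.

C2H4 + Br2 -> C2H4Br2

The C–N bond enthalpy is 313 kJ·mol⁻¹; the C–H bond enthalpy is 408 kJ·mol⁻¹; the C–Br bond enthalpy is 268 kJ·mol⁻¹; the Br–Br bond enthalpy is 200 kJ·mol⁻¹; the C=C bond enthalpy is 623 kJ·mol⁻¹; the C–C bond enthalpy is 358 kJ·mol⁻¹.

Bonds broken (reactants):
  Br–Br: 1 × 200 = 200
  C–H: 4 × 408 = 1632
  C=C: 1 × 623 = 623
  Σ(broken) = 2455 kJ
Bonds formed (products):
  C–Br: 2 × 268 = 536
  C–C: 1 × 358 = 358
  C–H: 4 × 408 = 1632
  Σ(formed) = 2526 kJ
ΔH = Σ(broken) − Σ(formed) = 2455 − 2526 = −71 kJ

ΔH ≈ −71 kJ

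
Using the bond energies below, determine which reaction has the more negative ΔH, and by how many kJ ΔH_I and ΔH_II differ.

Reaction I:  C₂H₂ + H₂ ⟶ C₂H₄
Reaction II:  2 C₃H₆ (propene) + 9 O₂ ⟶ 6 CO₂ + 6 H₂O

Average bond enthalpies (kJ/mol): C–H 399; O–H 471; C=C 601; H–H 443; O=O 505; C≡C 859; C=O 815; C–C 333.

Reaction I:
  Bonds broken (reactants):
    C≡C: 1 × 859 = 859
    C–H: 2 × 399 = 798
    H–H: 1 × 443 = 443
    Σ(broken) = 2100 kJ
  Bonds formed (products):
    C–H: 4 × 399 = 1596
    C=C: 1 × 601 = 601
    Σ(formed) = 2197 kJ
  ΔH_I = 2100 − 2197 = −97 kJ
Reaction II:
  Bonds broken (reactants):
    C–C: 2 × 333 = 666
    C–H: 12 × 399 = 4788
    C=C: 2 × 601 = 1202
    O=O: 9 × 505 = 4545
    Σ(broken) = 11201 kJ
  Bonds formed (products):
    C=O: 12 × 815 = 9780
    O–H: 12 × 471 = 5652
    Σ(formed) = 15432 kJ
  ΔH_II = 11201 − 15432 = −4231 kJ
ΔH_I − ΔH_II = +4134 kJ, so reaction II has the more negative ΔH; |ΔH_I − ΔH_II| = 4134 kJ.

Reaction II, by 4134 kJ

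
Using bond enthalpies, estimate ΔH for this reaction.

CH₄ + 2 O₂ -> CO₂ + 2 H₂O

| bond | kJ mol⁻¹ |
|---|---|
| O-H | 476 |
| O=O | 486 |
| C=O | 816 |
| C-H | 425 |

Bonds broken (reactants):
  C-H: 4 × 425 = 1700
  O=O: 2 × 486 = 972
  Σ(broken) = 2672 kJ
Bonds formed (products):
  C=O: 2 × 816 = 1632
  O-H: 4 × 476 = 1904
  Σ(formed) = 3536 kJ
ΔH = Σ(broken) − Σ(formed) = 2672 − 3536 = −864 kJ

ΔH ≈ −864 kJ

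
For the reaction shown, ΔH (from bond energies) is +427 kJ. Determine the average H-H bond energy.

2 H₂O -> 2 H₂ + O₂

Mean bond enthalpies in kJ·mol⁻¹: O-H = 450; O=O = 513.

D(H-H) ≈ 430 kJ/mol

Let D be the H-H bond energy.
Σ(broken) = 4×450 = 1800
Σ(formed) = 2×D + 1×513 = 513 + 2D
ΔH = Σ(broken) − Σ(formed) = (1800) − (513 + 2D) = +1287 − 2D
Setting this equal to +427 kJ gives 2D = 860, so D = 430 kJ/mol.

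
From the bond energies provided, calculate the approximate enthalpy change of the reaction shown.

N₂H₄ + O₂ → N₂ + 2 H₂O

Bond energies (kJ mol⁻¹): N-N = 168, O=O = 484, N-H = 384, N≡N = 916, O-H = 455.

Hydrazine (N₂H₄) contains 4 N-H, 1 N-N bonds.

Bonds broken (reactants):
  N-H: 4 × 384 = 1536
  N-N: 1 × 168 = 168
  O=O: 1 × 484 = 484
  Σ(broken) = 2188 kJ
Bonds formed (products):
  N≡N: 1 × 916 = 916
  O-H: 4 × 455 = 1820
  Σ(formed) = 2736 kJ
ΔH = Σ(broken) − Σ(formed) = 2188 − 2736 = −548 kJ

ΔH ≈ −548 kJ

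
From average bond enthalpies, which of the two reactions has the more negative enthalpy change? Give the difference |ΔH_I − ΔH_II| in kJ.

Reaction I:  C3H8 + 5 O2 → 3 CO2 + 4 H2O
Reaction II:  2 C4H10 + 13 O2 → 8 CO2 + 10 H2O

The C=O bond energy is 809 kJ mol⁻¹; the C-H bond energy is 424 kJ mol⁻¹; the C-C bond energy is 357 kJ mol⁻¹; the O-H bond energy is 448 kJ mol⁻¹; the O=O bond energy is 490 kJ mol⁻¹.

Reaction II, by 3030 kJ

Reaction I:
  Bonds broken (reactants):
    C-C: 2 × 357 = 714
    C-H: 8 × 424 = 3392
    O=O: 5 × 490 = 2450
    Σ(broken) = 6556 kJ
  Bonds formed (products):
    C=O: 6 × 809 = 4854
    O-H: 8 × 448 = 3584
    Σ(formed) = 8438 kJ
  ΔH_I = 6556 − 8438 = −1882 kJ
Reaction II:
  Bonds broken (reactants):
    C-C: 6 × 357 = 2142
    C-H: 20 × 424 = 8480
    O=O: 13 × 490 = 6370
    Σ(broken) = 16992 kJ
  Bonds formed (products):
    C=O: 16 × 809 = 12944
    O-H: 20 × 448 = 8960
    Σ(formed) = 21904 kJ
  ΔH_II = 16992 − 21904 = −4912 kJ
ΔH_I − ΔH_II = +3030 kJ, so reaction II has the more negative ΔH; |ΔH_I − ΔH_II| = 3030 kJ.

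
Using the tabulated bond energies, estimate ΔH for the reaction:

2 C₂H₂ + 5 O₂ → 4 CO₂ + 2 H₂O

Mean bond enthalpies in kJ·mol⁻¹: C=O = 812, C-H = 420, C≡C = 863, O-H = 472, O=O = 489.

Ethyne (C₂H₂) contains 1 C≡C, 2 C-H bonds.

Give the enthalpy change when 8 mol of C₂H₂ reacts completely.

Bonds broken (reactants):
  C≡C: 2 × 863 = 1726
  C-H: 4 × 420 = 1680
  O=O: 5 × 489 = 2445
  Σ(broken) = 5851 kJ
Bonds formed (products):
  C=O: 8 × 812 = 6496
  O-H: 4 × 472 = 1888
  Σ(formed) = 8384 kJ
ΔH = Σ(broken) − Σ(formed) = 5851 − 8384 = −2533 kJ
For 4× the reaction as written: 4 × (−2533) = −10132 kJ

ΔH = −10132 kJ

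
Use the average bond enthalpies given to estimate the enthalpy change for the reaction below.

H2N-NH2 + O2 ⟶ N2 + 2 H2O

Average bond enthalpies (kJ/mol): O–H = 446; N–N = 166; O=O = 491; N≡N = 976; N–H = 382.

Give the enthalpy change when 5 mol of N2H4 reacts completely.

Bonds broken (reactants):
  N–H: 4 × 382 = 1528
  N–N: 1 × 166 = 166
  O=O: 1 × 491 = 491
  Σ(broken) = 2185 kJ
Bonds formed (products):
  N≡N: 1 × 976 = 976
  O–H: 4 × 446 = 1784
  Σ(formed) = 2760 kJ
ΔH = Σ(broken) − Σ(formed) = 2185 − 2760 = −575 kJ
For 5× the reaction as written: 5 × (−575) = −2875 kJ

ΔH = −2875 kJ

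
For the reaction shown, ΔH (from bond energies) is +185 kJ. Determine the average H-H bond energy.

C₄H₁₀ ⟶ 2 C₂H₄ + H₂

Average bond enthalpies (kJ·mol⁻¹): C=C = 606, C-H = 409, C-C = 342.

D(H-H) ≈ 447 kJ/mol

Let D be the H-H bond energy.
Σ(broken) = 3×342 + 10×409 = 5116
Σ(formed) = 8×409 + 2×606 + 1×D = 4484 + D
ΔH = Σ(broken) − Σ(formed) = (5116) − (4484 + D) = +632 − D
Setting this equal to +185 kJ gives D = 447 kJ/mol.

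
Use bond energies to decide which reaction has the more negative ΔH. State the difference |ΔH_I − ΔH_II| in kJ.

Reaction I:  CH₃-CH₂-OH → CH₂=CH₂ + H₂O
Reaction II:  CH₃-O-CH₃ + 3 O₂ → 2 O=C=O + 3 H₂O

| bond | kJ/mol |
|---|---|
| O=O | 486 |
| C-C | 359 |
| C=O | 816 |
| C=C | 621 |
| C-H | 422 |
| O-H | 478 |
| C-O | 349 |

Reaction I:
  Bonds broken (reactants):
    C-C: 1 × 359 = 359
    C-H: 5 × 422 = 2110
    C-O: 1 × 349 = 349
    O-H: 1 × 478 = 478
    Σ(broken) = 3296 kJ
  Bonds formed (products):
    C-H: 4 × 422 = 1688
    C=C: 1 × 621 = 621
    O-H: 2 × 478 = 956
    Σ(formed) = 3265 kJ
  ΔH_I = 3296 − 3265 = +31 kJ
Reaction II:
  Bonds broken (reactants):
    C-H: 6 × 422 = 2532
    C-O: 2 × 349 = 698
    O=O: 3 × 486 = 1458
    Σ(broken) = 4688 kJ
  Bonds formed (products):
    C=O: 4 × 816 = 3264
    O-H: 6 × 478 = 2868
    Σ(formed) = 6132 kJ
  ΔH_II = 4688 − 6132 = −1444 kJ
ΔH_I − ΔH_II = +1475 kJ, so reaction II has the more negative ΔH; |ΔH_I − ΔH_II| = 1475 kJ.

Reaction II, by 1475 kJ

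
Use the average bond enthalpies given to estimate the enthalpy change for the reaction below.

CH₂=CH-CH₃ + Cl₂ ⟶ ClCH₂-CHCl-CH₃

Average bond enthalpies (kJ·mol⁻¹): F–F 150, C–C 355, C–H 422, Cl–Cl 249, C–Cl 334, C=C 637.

ΔH ≈ −137 kJ

Bonds broken (reactants):
  C–C: 1 × 355 = 355
  C–H: 6 × 422 = 2532
  C=C: 1 × 637 = 637
  Cl–Cl: 1 × 249 = 249
  Σ(broken) = 3773 kJ
Bonds formed (products):
  C–C: 2 × 355 = 710
  C–Cl: 2 × 334 = 668
  C–H: 6 × 422 = 2532
  Σ(formed) = 3910 kJ
ΔH = Σ(broken) − Σ(formed) = 3773 − 3910 = −137 kJ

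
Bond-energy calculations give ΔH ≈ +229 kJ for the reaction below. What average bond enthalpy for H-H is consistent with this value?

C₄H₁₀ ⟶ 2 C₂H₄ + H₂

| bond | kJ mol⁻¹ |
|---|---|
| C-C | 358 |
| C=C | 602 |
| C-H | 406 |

Let D be the H-H bond energy.
Σ(broken) = 3×358 + 10×406 = 5134
Σ(formed) = 8×406 + 2×602 + 1×D = 4452 + D
ΔH = Σ(broken) − Σ(formed) = (5134) − (4452 + D) = +682 − D
Setting this equal to +229 kJ gives D = 453 kJ/mol.

D(H-H) ≈ 453 kJ/mol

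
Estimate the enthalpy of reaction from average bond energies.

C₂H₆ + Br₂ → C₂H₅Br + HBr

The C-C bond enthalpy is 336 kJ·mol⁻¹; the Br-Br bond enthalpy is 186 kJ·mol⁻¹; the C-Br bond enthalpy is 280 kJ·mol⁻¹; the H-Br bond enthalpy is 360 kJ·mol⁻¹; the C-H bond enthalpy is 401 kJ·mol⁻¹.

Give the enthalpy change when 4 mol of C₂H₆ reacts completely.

ΔH = −212 kJ

Bonds broken (reactants):
  Br-Br: 1 × 186 = 186
  C-C: 1 × 336 = 336
  C-H: 6 × 401 = 2406
  Σ(broken) = 2928 kJ
Bonds formed (products):
  C-Br: 1 × 280 = 280
  C-C: 1 × 336 = 336
  C-H: 5 × 401 = 2005
  H-Br: 1 × 360 = 360
  Σ(formed) = 2981 kJ
ΔH = Σ(broken) − Σ(formed) = 2928 − 2981 = −53 kJ
For 4× the reaction as written: 4 × (−53) = −212 kJ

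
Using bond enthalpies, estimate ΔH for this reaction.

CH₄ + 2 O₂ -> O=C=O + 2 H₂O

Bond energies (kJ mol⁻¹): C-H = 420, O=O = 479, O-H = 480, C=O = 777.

ΔH ≈ −836 kJ

Bonds broken (reactants):
  C-H: 4 × 420 = 1680
  O=O: 2 × 479 = 958
  Σ(broken) = 2638 kJ
Bonds formed (products):
  C=O: 2 × 777 = 1554
  O-H: 4 × 480 = 1920
  Σ(formed) = 3474 kJ
ΔH = Σ(broken) − Σ(formed) = 2638 − 3474 = −836 kJ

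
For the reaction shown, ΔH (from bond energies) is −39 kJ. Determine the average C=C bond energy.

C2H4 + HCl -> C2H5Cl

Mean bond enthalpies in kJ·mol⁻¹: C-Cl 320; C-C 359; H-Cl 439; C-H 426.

Let D be the C=C bond energy.
Σ(broken) = 4×426 + 1×D + 1×439 = 2143 + D
Σ(formed) = 1×359 + 1×320 + 5×426 = 2809
ΔH = Σ(broken) − Σ(formed) = (2143 + D) − (2809) = −666 + D
Setting this equal to −39 kJ gives D = 627 kJ/mol.

D(C=C) ≈ 627 kJ/mol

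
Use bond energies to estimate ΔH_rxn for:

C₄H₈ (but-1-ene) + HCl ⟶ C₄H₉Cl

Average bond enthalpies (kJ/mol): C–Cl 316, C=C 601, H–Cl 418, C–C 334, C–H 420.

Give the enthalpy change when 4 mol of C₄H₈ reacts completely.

Bonds broken (reactants):
  C–C: 2 × 334 = 668
  C–H: 8 × 420 = 3360
  C=C: 1 × 601 = 601
  H–Cl: 1 × 418 = 418
  Σ(broken) = 5047 kJ
Bonds formed (products):
  C–C: 3 × 334 = 1002
  C–Cl: 1 × 316 = 316
  C–H: 9 × 420 = 3780
  Σ(formed) = 5098 kJ
ΔH = Σ(broken) − Σ(formed) = 5047 − 5098 = −51 kJ
For 4× the reaction as written: 4 × (−51) = −204 kJ

ΔH = −204 kJ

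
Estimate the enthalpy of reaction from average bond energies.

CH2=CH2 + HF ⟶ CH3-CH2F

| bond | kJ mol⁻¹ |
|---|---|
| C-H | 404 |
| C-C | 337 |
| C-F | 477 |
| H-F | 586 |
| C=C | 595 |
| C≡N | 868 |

ΔH ≈ −37 kJ

Bonds broken (reactants):
  C-H: 4 × 404 = 1616
  C=C: 1 × 595 = 595
  H-F: 1 × 586 = 586
  Σ(broken) = 2797 kJ
Bonds formed (products):
  C-C: 1 × 337 = 337
  C-F: 1 × 477 = 477
  C-H: 5 × 404 = 2020
  Σ(formed) = 2834 kJ
ΔH = Σ(broken) − Σ(formed) = 2797 − 2834 = −37 kJ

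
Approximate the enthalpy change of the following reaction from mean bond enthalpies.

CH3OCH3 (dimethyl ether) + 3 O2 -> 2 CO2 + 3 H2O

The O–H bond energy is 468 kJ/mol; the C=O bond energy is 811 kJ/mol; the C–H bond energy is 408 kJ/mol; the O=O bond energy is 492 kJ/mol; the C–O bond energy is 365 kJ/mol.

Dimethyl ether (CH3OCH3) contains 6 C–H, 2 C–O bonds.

ΔH ≈ −1398 kJ

Bonds broken (reactants):
  C–H: 6 × 408 = 2448
  C–O: 2 × 365 = 730
  O=O: 3 × 492 = 1476
  Σ(broken) = 4654 kJ
Bonds formed (products):
  C=O: 4 × 811 = 3244
  O–H: 6 × 468 = 2808
  Σ(formed) = 6052 kJ
ΔH = Σ(broken) − Σ(formed) = 4654 − 6052 = −1398 kJ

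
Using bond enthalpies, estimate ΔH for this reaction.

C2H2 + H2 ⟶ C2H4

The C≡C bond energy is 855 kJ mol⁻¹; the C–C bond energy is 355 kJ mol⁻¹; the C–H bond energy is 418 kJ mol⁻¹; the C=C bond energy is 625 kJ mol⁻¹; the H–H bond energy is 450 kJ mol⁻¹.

ΔH ≈ −156 kJ

Bonds broken (reactants):
  C≡C: 1 × 855 = 855
  C–H: 2 × 418 = 836
  H–H: 1 × 450 = 450
  Σ(broken) = 2141 kJ
Bonds formed (products):
  C–H: 4 × 418 = 1672
  C=C: 1 × 625 = 625
  Σ(formed) = 2297 kJ
ΔH = Σ(broken) − Σ(formed) = 2141 − 2297 = −156 kJ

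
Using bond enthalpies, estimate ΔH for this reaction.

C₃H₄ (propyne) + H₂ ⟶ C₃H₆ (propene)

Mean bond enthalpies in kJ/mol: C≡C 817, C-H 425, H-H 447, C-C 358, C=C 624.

ΔH ≈ −210 kJ

Bonds broken (reactants):
  C≡C: 1 × 817 = 817
  C-C: 1 × 358 = 358
  C-H: 4 × 425 = 1700
  H-H: 1 × 447 = 447
  Σ(broken) = 3322 kJ
Bonds formed (products):
  C-C: 1 × 358 = 358
  C-H: 6 × 425 = 2550
  C=C: 1 × 624 = 624
  Σ(formed) = 3532 kJ
ΔH = Σ(broken) − Σ(formed) = 3322 − 3532 = −210 kJ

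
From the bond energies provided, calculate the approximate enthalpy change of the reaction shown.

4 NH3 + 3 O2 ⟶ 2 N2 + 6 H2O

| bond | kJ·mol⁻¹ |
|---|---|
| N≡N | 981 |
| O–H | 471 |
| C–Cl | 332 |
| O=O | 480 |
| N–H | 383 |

ΔH ≈ −1578 kJ

Bonds broken (reactants):
  N–H: 12 × 383 = 4596
  O=O: 3 × 480 = 1440
  Σ(broken) = 6036 kJ
Bonds formed (products):
  N≡N: 2 × 981 = 1962
  O–H: 12 × 471 = 5652
  Σ(formed) = 7614 kJ
ΔH = Σ(broken) − Σ(formed) = 6036 − 7614 = −1578 kJ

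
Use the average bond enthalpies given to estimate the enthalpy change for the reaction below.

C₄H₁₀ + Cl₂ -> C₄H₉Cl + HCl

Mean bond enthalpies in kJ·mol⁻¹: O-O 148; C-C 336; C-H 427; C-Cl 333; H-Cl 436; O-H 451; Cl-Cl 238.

Bonds broken (reactants):
  C-C: 3 × 336 = 1008
  C-H: 10 × 427 = 4270
  Cl-Cl: 1 × 238 = 238
  Σ(broken) = 5516 kJ
Bonds formed (products):
  C-C: 3 × 336 = 1008
  C-Cl: 1 × 333 = 333
  C-H: 9 × 427 = 3843
  H-Cl: 1 × 436 = 436
  Σ(formed) = 5620 kJ
ΔH = Σ(broken) − Σ(formed) = 5516 − 5620 = −104 kJ

ΔH ≈ −104 kJ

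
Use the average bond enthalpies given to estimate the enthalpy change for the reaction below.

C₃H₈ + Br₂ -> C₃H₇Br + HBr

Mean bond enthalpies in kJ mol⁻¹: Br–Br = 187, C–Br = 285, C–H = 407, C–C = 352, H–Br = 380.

Bonds broken (reactants):
  Br–Br: 1 × 187 = 187
  C–C: 2 × 352 = 704
  C–H: 8 × 407 = 3256
  Σ(broken) = 4147 kJ
Bonds formed (products):
  C–Br: 1 × 285 = 285
  C–C: 2 × 352 = 704
  C–H: 7 × 407 = 2849
  H–Br: 1 × 380 = 380
  Σ(formed) = 4218 kJ
ΔH = Σ(broken) − Σ(formed) = 4147 − 4218 = −71 kJ

ΔH ≈ −71 kJ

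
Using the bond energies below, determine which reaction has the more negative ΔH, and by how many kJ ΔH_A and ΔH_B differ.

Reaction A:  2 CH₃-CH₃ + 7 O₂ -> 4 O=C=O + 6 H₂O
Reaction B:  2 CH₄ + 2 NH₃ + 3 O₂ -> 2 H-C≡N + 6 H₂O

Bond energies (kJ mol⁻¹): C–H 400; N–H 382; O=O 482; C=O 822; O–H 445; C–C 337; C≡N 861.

Reaction A:
  Bonds broken (reactants):
    C–C: 2 × 337 = 674
    C–H: 12 × 400 = 4800
    O=O: 7 × 482 = 3374
    Σ(broken) = 8848 kJ
  Bonds formed (products):
    C=O: 8 × 822 = 6576
    O–H: 12 × 445 = 5340
    Σ(formed) = 11916 kJ
  ΔH_A = 8848 − 11916 = −3068 kJ
Reaction B:
  Bonds broken (reactants):
    C–H: 8 × 400 = 3200
    N–H: 6 × 382 = 2292
    O=O: 3 × 482 = 1446
    Σ(broken) = 6938 kJ
  Bonds formed (products):
    C≡N: 2 × 861 = 1722
    C–H: 2 × 400 = 800
    O–H: 12 × 445 = 5340
    Σ(formed) = 7862 kJ
  ΔH_B = 6938 − 7862 = −924 kJ
ΔH_A − ΔH_B = −2144 kJ, so reaction A has the more negative ΔH; |ΔH_A − ΔH_B| = 2144 kJ.

Reaction A, by 2144 kJ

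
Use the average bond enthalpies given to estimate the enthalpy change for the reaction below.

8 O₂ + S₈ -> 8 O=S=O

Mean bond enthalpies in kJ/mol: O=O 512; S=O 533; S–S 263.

ΔH ≈ −2328 kJ

Bonds broken (reactants):
  O=O: 8 × 512 = 4096
  S–S: 8 × 263 = 2104
  Σ(broken) = 6200 kJ
Bonds formed (products):
  S=O: 16 × 533 = 8528
  Σ(formed) = 8528 kJ
ΔH = Σ(broken) − Σ(formed) = 6200 − 8528 = −2328 kJ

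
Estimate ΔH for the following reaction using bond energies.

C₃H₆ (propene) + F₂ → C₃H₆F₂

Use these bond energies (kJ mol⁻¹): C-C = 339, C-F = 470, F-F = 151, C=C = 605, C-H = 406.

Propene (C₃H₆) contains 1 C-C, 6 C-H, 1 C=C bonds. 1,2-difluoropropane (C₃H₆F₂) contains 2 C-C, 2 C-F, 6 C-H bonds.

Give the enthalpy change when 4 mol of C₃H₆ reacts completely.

Bonds broken (reactants):
  C-C: 1 × 339 = 339
  C-H: 6 × 406 = 2436
  C=C: 1 × 605 = 605
  F-F: 1 × 151 = 151
  Σ(broken) = 3531 kJ
Bonds formed (products):
  C-C: 2 × 339 = 678
  C-F: 2 × 470 = 940
  C-H: 6 × 406 = 2436
  Σ(formed) = 4054 kJ
ΔH = Σ(broken) − Σ(formed) = 3531 − 4054 = −523 kJ
For 4× the reaction as written: 4 × (−523) = −2092 kJ

ΔH = −2092 kJ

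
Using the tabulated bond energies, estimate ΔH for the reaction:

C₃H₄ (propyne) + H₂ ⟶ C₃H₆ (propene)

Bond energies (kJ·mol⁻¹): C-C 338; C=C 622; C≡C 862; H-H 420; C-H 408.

Bonds broken (reactants):
  C≡C: 1 × 862 = 862
  C-C: 1 × 338 = 338
  C-H: 4 × 408 = 1632
  H-H: 1 × 420 = 420
  Σ(broken) = 3252 kJ
Bonds formed (products):
  C-C: 1 × 338 = 338
  C-H: 6 × 408 = 2448
  C=C: 1 × 622 = 622
  Σ(formed) = 3408 kJ
ΔH = Σ(broken) − Σ(formed) = 3252 − 3408 = −156 kJ

ΔH ≈ −156 kJ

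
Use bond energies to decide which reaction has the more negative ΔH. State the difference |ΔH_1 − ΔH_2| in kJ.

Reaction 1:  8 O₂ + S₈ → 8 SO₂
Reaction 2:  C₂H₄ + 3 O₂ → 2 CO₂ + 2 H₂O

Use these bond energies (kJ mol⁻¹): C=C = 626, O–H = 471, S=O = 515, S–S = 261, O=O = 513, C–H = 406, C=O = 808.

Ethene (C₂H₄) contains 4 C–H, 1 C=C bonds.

Reaction 1, by 721 kJ

Reaction 1:
  Bonds broken (reactants):
    O=O: 8 × 513 = 4104
    S–S: 8 × 261 = 2088
    Σ(broken) = 6192 kJ
  Bonds formed (products):
    S=O: 16 × 515 = 8240
    Σ(formed) = 8240 kJ
  ΔH_1 = 6192 − 8240 = −2048 kJ
Reaction 2:
  Bonds broken (reactants):
    C–H: 4 × 406 = 1624
    C=C: 1 × 626 = 626
    O=O: 3 × 513 = 1539
    Σ(broken) = 3789 kJ
  Bonds formed (products):
    C=O: 4 × 808 = 3232
    O–H: 4 × 471 = 1884
    Σ(formed) = 5116 kJ
  ΔH_2 = 3789 − 5116 = −1327 kJ
ΔH_1 − ΔH_2 = −721 kJ, so reaction 1 has the more negative ΔH; |ΔH_1 − ΔH_2| = 721 kJ.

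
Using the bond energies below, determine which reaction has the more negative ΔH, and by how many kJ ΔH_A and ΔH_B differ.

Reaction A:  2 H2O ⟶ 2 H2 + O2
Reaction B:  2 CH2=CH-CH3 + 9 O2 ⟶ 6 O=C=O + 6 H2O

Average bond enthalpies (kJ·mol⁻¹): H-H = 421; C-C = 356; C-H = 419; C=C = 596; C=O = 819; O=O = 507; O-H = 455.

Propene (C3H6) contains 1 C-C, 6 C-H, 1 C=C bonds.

Reaction B, by 4264 kJ

Reaction A:
  Bonds broken (reactants):
    O-H: 4 × 455 = 1820
    Σ(broken) = 1820 kJ
  Bonds formed (products):
    H-H: 2 × 421 = 842
    O=O: 1 × 507 = 507
    Σ(formed) = 1349 kJ
  ΔH_A = 1820 − 1349 = +471 kJ
Reaction B:
  Bonds broken (reactants):
    C-C: 2 × 356 = 712
    C-H: 12 × 419 = 5028
    C=C: 2 × 596 = 1192
    O=O: 9 × 507 = 4563
    Σ(broken) = 11495 kJ
  Bonds formed (products):
    C=O: 12 × 819 = 9828
    O-H: 12 × 455 = 5460
    Σ(formed) = 15288 kJ
  ΔH_B = 11495 − 15288 = −3793 kJ
ΔH_A − ΔH_B = +4264 kJ, so reaction B has the more negative ΔH; |ΔH_A − ΔH_B| = 4264 kJ.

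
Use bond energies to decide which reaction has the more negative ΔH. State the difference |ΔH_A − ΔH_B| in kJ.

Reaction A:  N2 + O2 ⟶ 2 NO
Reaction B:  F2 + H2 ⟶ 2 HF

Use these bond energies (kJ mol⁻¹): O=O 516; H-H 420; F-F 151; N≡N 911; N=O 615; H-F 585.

Reaction A:
  Bonds broken (reactants):
    N≡N: 1 × 911 = 911
    O=O: 1 × 516 = 516
    Σ(broken) = 1427 kJ
  Bonds formed (products):
    N=O: 2 × 615 = 1230
    Σ(formed) = 1230 kJ
  ΔH_A = 1427 − 1230 = +197 kJ
Reaction B:
  Bonds broken (reactants):
    F-F: 1 × 151 = 151
    H-H: 1 × 420 = 420
    Σ(broken) = 571 kJ
  Bonds formed (products):
    H-F: 2 × 585 = 1170
    Σ(formed) = 1170 kJ
  ΔH_B = 571 − 1170 = −599 kJ
ΔH_A − ΔH_B = +796 kJ, so reaction B has the more negative ΔH; |ΔH_A − ΔH_B| = 796 kJ.

Reaction B, by 796 kJ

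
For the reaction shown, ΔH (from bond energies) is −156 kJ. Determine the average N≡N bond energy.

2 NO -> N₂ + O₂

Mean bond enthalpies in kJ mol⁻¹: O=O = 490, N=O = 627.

D(N≡N) ≈ 920 kJ/mol

Let D be the N≡N bond energy.
Σ(broken) = 2×627 = 1254
Σ(formed) = 1×D + 1×490 = 490 + D
ΔH = Σ(broken) − Σ(formed) = (1254) − (490 + D) = +764 − D
Setting this equal to −156 kJ gives D = 920 kJ/mol.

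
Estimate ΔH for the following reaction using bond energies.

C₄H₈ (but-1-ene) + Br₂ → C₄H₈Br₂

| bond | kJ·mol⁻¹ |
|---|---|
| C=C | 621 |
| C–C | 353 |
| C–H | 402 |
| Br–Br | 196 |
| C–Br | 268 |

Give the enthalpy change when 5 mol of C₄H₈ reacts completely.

ΔH = −360 kJ

Bonds broken (reactants):
  Br–Br: 1 × 196 = 196
  C–C: 2 × 353 = 706
  C–H: 8 × 402 = 3216
  C=C: 1 × 621 = 621
  Σ(broken) = 4739 kJ
Bonds formed (products):
  C–Br: 2 × 268 = 536
  C–C: 3 × 353 = 1059
  C–H: 8 × 402 = 3216
  Σ(formed) = 4811 kJ
ΔH = Σ(broken) − Σ(formed) = 4739 − 4811 = −72 kJ
For 5× the reaction as written: 5 × (−72) = −360 kJ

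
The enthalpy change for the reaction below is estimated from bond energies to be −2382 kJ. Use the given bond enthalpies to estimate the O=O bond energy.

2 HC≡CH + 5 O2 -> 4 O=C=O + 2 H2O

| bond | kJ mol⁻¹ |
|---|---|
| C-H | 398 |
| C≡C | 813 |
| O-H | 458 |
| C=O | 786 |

D(O=O) ≈ 504 kJ/mol

Let D be the O=O bond energy.
Σ(broken) = 2×813 + 4×398 + 5×D = 3218 + 5D
Σ(formed) = 8×786 + 4×458 = 8120
ΔH = Σ(broken) − Σ(formed) = (3218 + 5D) − (8120) = −4902 + 5D
Setting this equal to −2382 kJ gives 5D = 2520, so D = 504 kJ/mol.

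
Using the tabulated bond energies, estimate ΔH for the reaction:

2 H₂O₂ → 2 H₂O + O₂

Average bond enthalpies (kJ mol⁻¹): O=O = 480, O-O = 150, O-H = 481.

Bonds broken (reactants):
  O-H: 4 × 481 = 1924
  O-O: 2 × 150 = 300
  Σ(broken) = 2224 kJ
Bonds formed (products):
  O-H: 4 × 481 = 1924
  O=O: 1 × 480 = 480
  Σ(formed) = 2404 kJ
ΔH = Σ(broken) − Σ(formed) = 2224 − 2404 = −180 kJ

ΔH ≈ −180 kJ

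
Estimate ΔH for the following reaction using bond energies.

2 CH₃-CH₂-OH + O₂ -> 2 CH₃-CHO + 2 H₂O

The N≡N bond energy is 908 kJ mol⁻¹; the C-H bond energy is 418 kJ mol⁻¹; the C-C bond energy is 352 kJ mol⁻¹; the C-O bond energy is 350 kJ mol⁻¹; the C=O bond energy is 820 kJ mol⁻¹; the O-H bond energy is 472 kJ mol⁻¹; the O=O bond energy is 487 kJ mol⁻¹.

Bonds broken (reactants):
  C-C: 2 × 352 = 704
  C-H: 10 × 418 = 4180
  C-O: 2 × 350 = 700
  O-H: 2 × 472 = 944
  O=O: 1 × 487 = 487
  Σ(broken) = 7015 kJ
Bonds formed (products):
  C-C: 2 × 352 = 704
  C-H: 8 × 418 = 3344
  C=O: 2 × 820 = 1640
  O-H: 4 × 472 = 1888
  Σ(formed) = 7576 kJ
ΔH = Σ(broken) − Σ(formed) = 7015 − 7576 = −561 kJ

ΔH ≈ −561 kJ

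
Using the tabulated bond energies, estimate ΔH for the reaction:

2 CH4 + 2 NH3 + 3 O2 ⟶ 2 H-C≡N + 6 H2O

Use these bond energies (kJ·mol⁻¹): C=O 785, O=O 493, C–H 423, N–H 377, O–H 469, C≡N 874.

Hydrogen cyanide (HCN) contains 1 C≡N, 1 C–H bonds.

Bonds broken (reactants):
  C–H: 8 × 423 = 3384
  N–H: 6 × 377 = 2262
  O=O: 3 × 493 = 1479
  Σ(broken) = 7125 kJ
Bonds formed (products):
  C≡N: 2 × 874 = 1748
  C–H: 2 × 423 = 846
  O–H: 12 × 469 = 5628
  Σ(formed) = 8222 kJ
ΔH = Σ(broken) − Σ(formed) = 7125 − 8222 = −1097 kJ

ΔH ≈ −1097 kJ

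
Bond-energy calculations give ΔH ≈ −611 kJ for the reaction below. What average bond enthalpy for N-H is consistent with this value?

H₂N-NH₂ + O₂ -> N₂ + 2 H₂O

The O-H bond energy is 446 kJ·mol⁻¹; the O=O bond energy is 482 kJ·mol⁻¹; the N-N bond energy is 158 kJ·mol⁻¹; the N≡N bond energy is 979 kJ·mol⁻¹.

D(N-H) ≈ 378 kJ/mol

Let D be the N-H bond energy.
Σ(broken) = 4×D + 1×158 + 1×482 = 640 + 4D
Σ(formed) = 1×979 + 4×446 = 2763
ΔH = Σ(broken) − Σ(formed) = (640 + 4D) − (2763) = −2123 + 4D
Setting this equal to −611 kJ gives 4D = 1512, so D = 378 kJ/mol.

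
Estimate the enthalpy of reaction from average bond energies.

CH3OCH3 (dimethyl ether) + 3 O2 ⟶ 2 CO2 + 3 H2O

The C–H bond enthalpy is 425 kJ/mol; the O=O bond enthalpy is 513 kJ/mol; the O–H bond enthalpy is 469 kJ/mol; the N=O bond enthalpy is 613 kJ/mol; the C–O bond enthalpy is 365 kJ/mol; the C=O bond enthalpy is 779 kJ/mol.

Bonds broken (reactants):
  C–H: 6 × 425 = 2550
  C–O: 2 × 365 = 730
  O=O: 3 × 513 = 1539
  Σ(broken) = 4819 kJ
Bonds formed (products):
  C=O: 4 × 779 = 3116
  O–H: 6 × 469 = 2814
  Σ(formed) = 5930 kJ
ΔH = Σ(broken) − Σ(formed) = 4819 − 5930 = −1111 kJ

ΔH ≈ −1111 kJ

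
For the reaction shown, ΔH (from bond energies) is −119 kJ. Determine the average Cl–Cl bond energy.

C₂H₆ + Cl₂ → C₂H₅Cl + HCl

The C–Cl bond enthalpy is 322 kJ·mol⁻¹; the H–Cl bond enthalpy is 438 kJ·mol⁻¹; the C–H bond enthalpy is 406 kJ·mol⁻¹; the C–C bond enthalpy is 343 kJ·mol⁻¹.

D(Cl–Cl) ≈ 235 kJ/mol

Let D be the Cl–Cl bond energy.
Σ(broken) = 1×343 + 6×406 + 1×D = 2779 + D
Σ(formed) = 1×343 + 1×322 + 5×406 + 1×438 = 3133
ΔH = Σ(broken) − Σ(formed) = (2779 + D) − (3133) = −354 + D
Setting this equal to −119 kJ gives D = 235 kJ/mol.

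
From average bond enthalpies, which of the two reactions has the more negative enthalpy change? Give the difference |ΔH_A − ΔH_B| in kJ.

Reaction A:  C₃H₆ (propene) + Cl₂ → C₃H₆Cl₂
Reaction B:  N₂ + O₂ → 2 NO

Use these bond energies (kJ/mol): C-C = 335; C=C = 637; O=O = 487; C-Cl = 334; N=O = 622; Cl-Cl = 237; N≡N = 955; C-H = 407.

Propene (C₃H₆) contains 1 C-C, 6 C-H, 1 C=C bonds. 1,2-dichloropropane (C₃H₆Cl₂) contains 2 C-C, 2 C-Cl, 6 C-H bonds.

Reaction A:
  Bonds broken (reactants):
    C-C: 1 × 335 = 335
    C-H: 6 × 407 = 2442
    C=C: 1 × 637 = 637
    Cl-Cl: 1 × 237 = 237
    Σ(broken) = 3651 kJ
  Bonds formed (products):
    C-C: 2 × 335 = 670
    C-Cl: 2 × 334 = 668
    C-H: 6 × 407 = 2442
    Σ(formed) = 3780 kJ
  ΔH_A = 3651 − 3780 = −129 kJ
Reaction B:
  Bonds broken (reactants):
    N≡N: 1 × 955 = 955
    O=O: 1 × 487 = 487
    Σ(broken) = 1442 kJ
  Bonds formed (products):
    N=O: 2 × 622 = 1244
    Σ(formed) = 1244 kJ
  ΔH_B = 1442 − 1244 = +198 kJ
ΔH_A − ΔH_B = −327 kJ, so reaction A has the more negative ΔH; |ΔH_A − ΔH_B| = 327 kJ.

Reaction A, by 327 kJ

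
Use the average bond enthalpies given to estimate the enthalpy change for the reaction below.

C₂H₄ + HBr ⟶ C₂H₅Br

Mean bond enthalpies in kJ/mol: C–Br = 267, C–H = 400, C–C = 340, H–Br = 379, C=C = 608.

Bonds broken (reactants):
  C–H: 4 × 400 = 1600
  C=C: 1 × 608 = 608
  H–Br: 1 × 379 = 379
  Σ(broken) = 2587 kJ
Bonds formed (products):
  C–Br: 1 × 267 = 267
  C–C: 1 × 340 = 340
  C–H: 5 × 400 = 2000
  Σ(formed) = 2607 kJ
ΔH = Σ(broken) − Σ(formed) = 2587 − 2607 = −20 kJ

ΔH ≈ −20 kJ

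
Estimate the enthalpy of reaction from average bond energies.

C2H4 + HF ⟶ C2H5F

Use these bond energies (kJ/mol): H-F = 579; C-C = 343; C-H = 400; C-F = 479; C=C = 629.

Bonds broken (reactants):
  C-H: 4 × 400 = 1600
  C=C: 1 × 629 = 629
  H-F: 1 × 579 = 579
  Σ(broken) = 2808 kJ
Bonds formed (products):
  C-C: 1 × 343 = 343
  C-F: 1 × 479 = 479
  C-H: 5 × 400 = 2000
  Σ(formed) = 2822 kJ
ΔH = Σ(broken) − Σ(formed) = 2808 − 2822 = −14 kJ

ΔH ≈ −14 kJ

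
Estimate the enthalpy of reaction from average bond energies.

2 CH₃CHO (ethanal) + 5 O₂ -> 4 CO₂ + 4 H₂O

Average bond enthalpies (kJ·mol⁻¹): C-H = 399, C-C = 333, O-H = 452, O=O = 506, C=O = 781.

Bonds broken (reactants):
  C-C: 2 × 333 = 666
  C-H: 8 × 399 = 3192
  C=O: 2 × 781 = 1562
  O=O: 5 × 506 = 2530
  Σ(broken) = 7950 kJ
Bonds formed (products):
  C=O: 8 × 781 = 6248
  O-H: 8 × 452 = 3616
  Σ(formed) = 9864 kJ
ΔH = Σ(broken) − Σ(formed) = 7950 − 9864 = −1914 kJ

ΔH ≈ −1914 kJ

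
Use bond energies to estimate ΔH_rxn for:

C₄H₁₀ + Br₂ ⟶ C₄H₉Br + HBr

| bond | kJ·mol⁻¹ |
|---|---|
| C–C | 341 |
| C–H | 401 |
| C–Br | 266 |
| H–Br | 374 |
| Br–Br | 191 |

ΔH ≈ −48 kJ

Bonds broken (reactants):
  Br–Br: 1 × 191 = 191
  C–C: 3 × 341 = 1023
  C–H: 10 × 401 = 4010
  Σ(broken) = 5224 kJ
Bonds formed (products):
  C–Br: 1 × 266 = 266
  C–C: 3 × 341 = 1023
  C–H: 9 × 401 = 3609
  H–Br: 1 × 374 = 374
  Σ(formed) = 5272 kJ
ΔH = Σ(broken) − Σ(formed) = 5224 − 5272 = −48 kJ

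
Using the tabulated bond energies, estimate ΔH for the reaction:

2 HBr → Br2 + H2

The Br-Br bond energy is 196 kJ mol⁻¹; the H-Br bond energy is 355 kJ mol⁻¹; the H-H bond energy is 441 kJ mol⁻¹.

ΔH ≈ +73 kJ

Bonds broken (reactants):
  H-Br: 2 × 355 = 710
  Σ(broken) = 710 kJ
Bonds formed (products):
  Br-Br: 1 × 196 = 196
  H-H: 1 × 441 = 441
  Σ(formed) = 637 kJ
ΔH = Σ(broken) − Σ(formed) = 710 − 637 = +73 kJ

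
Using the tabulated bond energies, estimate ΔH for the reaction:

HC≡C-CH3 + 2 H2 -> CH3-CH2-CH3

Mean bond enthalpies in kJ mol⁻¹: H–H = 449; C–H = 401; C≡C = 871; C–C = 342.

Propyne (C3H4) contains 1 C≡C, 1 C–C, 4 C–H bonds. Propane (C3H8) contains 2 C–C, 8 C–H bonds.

ΔH ≈ −177 kJ

Bonds broken (reactants):
  C≡C: 1 × 871 = 871
  C–C: 1 × 342 = 342
  C–H: 4 × 401 = 1604
  H–H: 2 × 449 = 898
  Σ(broken) = 3715 kJ
Bonds formed (products):
  C–C: 2 × 342 = 684
  C–H: 8 × 401 = 3208
  Σ(formed) = 3892 kJ
ΔH = Σ(broken) − Σ(formed) = 3715 − 3892 = −177 kJ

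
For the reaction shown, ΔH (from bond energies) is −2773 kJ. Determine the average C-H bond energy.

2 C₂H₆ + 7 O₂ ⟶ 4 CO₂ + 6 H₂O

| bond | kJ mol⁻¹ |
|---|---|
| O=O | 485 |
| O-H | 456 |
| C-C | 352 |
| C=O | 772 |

D(C-H) ≈ 398 kJ/mol

Let D be the C-H bond energy.
Σ(broken) = 2×352 + 12×D + 7×485 = 4099 + 12D
Σ(formed) = 8×772 + 12×456 = 11648
ΔH = Σ(broken) − Σ(formed) = (4099 + 12D) − (11648) = −7549 + 12D
Setting this equal to −2773 kJ gives 12D = 4776, so D = 398 kJ/mol.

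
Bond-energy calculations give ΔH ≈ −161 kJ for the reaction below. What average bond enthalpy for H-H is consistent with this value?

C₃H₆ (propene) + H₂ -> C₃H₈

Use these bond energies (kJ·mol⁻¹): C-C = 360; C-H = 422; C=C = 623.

D(H-H) ≈ 420 kJ/mol

Let D be the H-H bond energy.
Σ(broken) = 1×360 + 6×422 + 1×623 + 1×D = 3515 + D
Σ(formed) = 2×360 + 8×422 = 4096
ΔH = Σ(broken) − Σ(formed) = (3515 + D) − (4096) = −581 + D
Setting this equal to −161 kJ gives D = 420 kJ/mol.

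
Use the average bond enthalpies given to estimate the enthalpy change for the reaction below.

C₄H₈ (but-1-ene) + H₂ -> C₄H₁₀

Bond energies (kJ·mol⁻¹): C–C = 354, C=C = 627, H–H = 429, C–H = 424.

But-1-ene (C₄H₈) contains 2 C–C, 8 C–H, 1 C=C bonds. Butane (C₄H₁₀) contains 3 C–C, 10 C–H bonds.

Bonds broken (reactants):
  C–C: 2 × 354 = 708
  C–H: 8 × 424 = 3392
  C=C: 1 × 627 = 627
  H–H: 1 × 429 = 429
  Σ(broken) = 5156 kJ
Bonds formed (products):
  C–C: 3 × 354 = 1062
  C–H: 10 × 424 = 4240
  Σ(formed) = 5302 kJ
ΔH = Σ(broken) − Σ(formed) = 5156 − 5302 = −146 kJ

ΔH ≈ −146 kJ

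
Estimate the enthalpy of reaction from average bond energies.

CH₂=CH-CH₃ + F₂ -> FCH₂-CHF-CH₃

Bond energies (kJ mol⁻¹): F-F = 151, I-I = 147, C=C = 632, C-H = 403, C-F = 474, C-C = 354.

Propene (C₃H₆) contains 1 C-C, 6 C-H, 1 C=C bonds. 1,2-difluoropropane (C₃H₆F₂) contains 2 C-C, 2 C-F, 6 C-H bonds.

ΔH ≈ −519 kJ

Bonds broken (reactants):
  C-C: 1 × 354 = 354
  C-H: 6 × 403 = 2418
  C=C: 1 × 632 = 632
  F-F: 1 × 151 = 151
  Σ(broken) = 3555 kJ
Bonds formed (products):
  C-C: 2 × 354 = 708
  C-F: 2 × 474 = 948
  C-H: 6 × 403 = 2418
  Σ(formed) = 4074 kJ
ΔH = Σ(broken) − Σ(formed) = 3555 − 4074 = −519 kJ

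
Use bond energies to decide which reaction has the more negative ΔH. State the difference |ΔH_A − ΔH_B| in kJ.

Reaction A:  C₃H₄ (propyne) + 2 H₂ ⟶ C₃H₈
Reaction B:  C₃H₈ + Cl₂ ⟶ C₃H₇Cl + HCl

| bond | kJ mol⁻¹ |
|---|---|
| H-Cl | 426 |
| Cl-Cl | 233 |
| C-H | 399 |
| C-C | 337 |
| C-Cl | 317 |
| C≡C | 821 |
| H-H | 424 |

Reaction A:
  Bonds broken (reactants):
    C≡C: 1 × 821 = 821
    C-C: 1 × 337 = 337
    C-H: 4 × 399 = 1596
    H-H: 2 × 424 = 848
    Σ(broken) = 3602 kJ
  Bonds formed (products):
    C-C: 2 × 337 = 674
    C-H: 8 × 399 = 3192
    Σ(formed) = 3866 kJ
  ΔH_A = 3602 − 3866 = −264 kJ
Reaction B:
  Bonds broken (reactants):
    C-C: 2 × 337 = 674
    C-H: 8 × 399 = 3192
    Cl-Cl: 1 × 233 = 233
    Σ(broken) = 4099 kJ
  Bonds formed (products):
    C-C: 2 × 337 = 674
    C-Cl: 1 × 317 = 317
    C-H: 7 × 399 = 2793
    H-Cl: 1 × 426 = 426
    Σ(formed) = 4210 kJ
  ΔH_B = 4099 − 4210 = −111 kJ
ΔH_A − ΔH_B = −153 kJ, so reaction A has the more negative ΔH; |ΔH_A − ΔH_B| = 153 kJ.

Reaction A, by 153 kJ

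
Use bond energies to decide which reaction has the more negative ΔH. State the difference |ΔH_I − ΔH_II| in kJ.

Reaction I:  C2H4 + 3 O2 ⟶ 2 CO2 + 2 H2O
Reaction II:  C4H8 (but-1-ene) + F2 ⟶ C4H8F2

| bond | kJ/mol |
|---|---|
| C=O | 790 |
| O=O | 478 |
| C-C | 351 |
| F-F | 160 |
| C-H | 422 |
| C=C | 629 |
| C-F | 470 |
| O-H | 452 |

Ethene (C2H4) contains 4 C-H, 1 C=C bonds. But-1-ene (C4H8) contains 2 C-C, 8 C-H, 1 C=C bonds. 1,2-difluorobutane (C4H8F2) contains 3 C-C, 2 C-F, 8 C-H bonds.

Reaction I, by 715 kJ

Reaction I:
  Bonds broken (reactants):
    C-H: 4 × 422 = 1688
    C=C: 1 × 629 = 629
    O=O: 3 × 478 = 1434
    Σ(broken) = 3751 kJ
  Bonds formed (products):
    C=O: 4 × 790 = 3160
    O-H: 4 × 452 = 1808
    Σ(formed) = 4968 kJ
  ΔH_I = 3751 − 4968 = −1217 kJ
Reaction II:
  Bonds broken (reactants):
    C-C: 2 × 351 = 702
    C-H: 8 × 422 = 3376
    C=C: 1 × 629 = 629
    F-F: 1 × 160 = 160
    Σ(broken) = 4867 kJ
  Bonds formed (products):
    C-C: 3 × 351 = 1053
    C-F: 2 × 470 = 940
    C-H: 8 × 422 = 3376
    Σ(formed) = 5369 kJ
  ΔH_II = 4867 − 5369 = −502 kJ
ΔH_I − ΔH_II = −715 kJ, so reaction I has the more negative ΔH; |ΔH_I − ΔH_II| = 715 kJ.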